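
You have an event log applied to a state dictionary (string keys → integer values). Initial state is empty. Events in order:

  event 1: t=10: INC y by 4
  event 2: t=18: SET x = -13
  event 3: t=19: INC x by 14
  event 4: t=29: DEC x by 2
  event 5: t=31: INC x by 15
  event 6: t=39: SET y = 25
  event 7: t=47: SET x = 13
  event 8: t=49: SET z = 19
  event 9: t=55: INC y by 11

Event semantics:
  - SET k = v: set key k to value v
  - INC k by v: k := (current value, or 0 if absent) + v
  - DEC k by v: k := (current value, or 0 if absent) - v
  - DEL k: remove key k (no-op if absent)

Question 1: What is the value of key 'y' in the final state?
Track key 'y' through all 9 events:
  event 1 (t=10: INC y by 4): y (absent) -> 4
  event 2 (t=18: SET x = -13): y unchanged
  event 3 (t=19: INC x by 14): y unchanged
  event 4 (t=29: DEC x by 2): y unchanged
  event 5 (t=31: INC x by 15): y unchanged
  event 6 (t=39: SET y = 25): y 4 -> 25
  event 7 (t=47: SET x = 13): y unchanged
  event 8 (t=49: SET z = 19): y unchanged
  event 9 (t=55: INC y by 11): y 25 -> 36
Final: y = 36

Answer: 36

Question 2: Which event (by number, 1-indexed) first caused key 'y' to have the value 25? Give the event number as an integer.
Looking for first event where y becomes 25:
  event 1: y = 4
  event 2: y = 4
  event 3: y = 4
  event 4: y = 4
  event 5: y = 4
  event 6: y 4 -> 25  <-- first match

Answer: 6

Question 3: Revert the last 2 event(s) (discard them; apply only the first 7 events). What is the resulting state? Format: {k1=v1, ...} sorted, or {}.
Answer: {x=13, y=25}

Derivation:
Keep first 7 events (discard last 2):
  after event 1 (t=10: INC y by 4): {y=4}
  after event 2 (t=18: SET x = -13): {x=-13, y=4}
  after event 3 (t=19: INC x by 14): {x=1, y=4}
  after event 4 (t=29: DEC x by 2): {x=-1, y=4}
  after event 5 (t=31: INC x by 15): {x=14, y=4}
  after event 6 (t=39: SET y = 25): {x=14, y=25}
  after event 7 (t=47: SET x = 13): {x=13, y=25}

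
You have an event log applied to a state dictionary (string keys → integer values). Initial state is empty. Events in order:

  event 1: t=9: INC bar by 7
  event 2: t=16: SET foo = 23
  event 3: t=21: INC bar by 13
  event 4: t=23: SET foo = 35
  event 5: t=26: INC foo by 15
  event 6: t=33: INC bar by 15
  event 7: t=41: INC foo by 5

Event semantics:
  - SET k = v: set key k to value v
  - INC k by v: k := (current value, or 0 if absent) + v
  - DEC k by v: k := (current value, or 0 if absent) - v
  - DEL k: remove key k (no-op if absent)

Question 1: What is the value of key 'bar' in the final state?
Track key 'bar' through all 7 events:
  event 1 (t=9: INC bar by 7): bar (absent) -> 7
  event 2 (t=16: SET foo = 23): bar unchanged
  event 3 (t=21: INC bar by 13): bar 7 -> 20
  event 4 (t=23: SET foo = 35): bar unchanged
  event 5 (t=26: INC foo by 15): bar unchanged
  event 6 (t=33: INC bar by 15): bar 20 -> 35
  event 7 (t=41: INC foo by 5): bar unchanged
Final: bar = 35

Answer: 35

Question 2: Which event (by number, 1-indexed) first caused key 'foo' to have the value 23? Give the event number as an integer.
Answer: 2

Derivation:
Looking for first event where foo becomes 23:
  event 2: foo (absent) -> 23  <-- first match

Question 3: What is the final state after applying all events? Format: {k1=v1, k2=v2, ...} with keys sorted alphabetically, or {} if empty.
Answer: {bar=35, foo=55}

Derivation:
  after event 1 (t=9: INC bar by 7): {bar=7}
  after event 2 (t=16: SET foo = 23): {bar=7, foo=23}
  after event 3 (t=21: INC bar by 13): {bar=20, foo=23}
  after event 4 (t=23: SET foo = 35): {bar=20, foo=35}
  after event 5 (t=26: INC foo by 15): {bar=20, foo=50}
  after event 6 (t=33: INC bar by 15): {bar=35, foo=50}
  after event 7 (t=41: INC foo by 5): {bar=35, foo=55}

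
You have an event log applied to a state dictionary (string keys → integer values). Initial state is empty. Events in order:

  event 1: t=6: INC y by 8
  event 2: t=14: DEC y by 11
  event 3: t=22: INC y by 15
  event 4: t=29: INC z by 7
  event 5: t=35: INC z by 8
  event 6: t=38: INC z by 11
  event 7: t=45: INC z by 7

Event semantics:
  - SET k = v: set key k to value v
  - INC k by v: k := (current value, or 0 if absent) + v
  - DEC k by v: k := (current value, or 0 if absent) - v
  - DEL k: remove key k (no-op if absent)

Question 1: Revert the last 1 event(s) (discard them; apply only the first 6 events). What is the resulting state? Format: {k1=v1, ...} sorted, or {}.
Answer: {y=12, z=26}

Derivation:
Keep first 6 events (discard last 1):
  after event 1 (t=6: INC y by 8): {y=8}
  after event 2 (t=14: DEC y by 11): {y=-3}
  after event 3 (t=22: INC y by 15): {y=12}
  after event 4 (t=29: INC z by 7): {y=12, z=7}
  after event 5 (t=35: INC z by 8): {y=12, z=15}
  after event 6 (t=38: INC z by 11): {y=12, z=26}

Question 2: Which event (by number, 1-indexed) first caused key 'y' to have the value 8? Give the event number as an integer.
Looking for first event where y becomes 8:
  event 1: y (absent) -> 8  <-- first match

Answer: 1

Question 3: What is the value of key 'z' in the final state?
Answer: 33

Derivation:
Track key 'z' through all 7 events:
  event 1 (t=6: INC y by 8): z unchanged
  event 2 (t=14: DEC y by 11): z unchanged
  event 3 (t=22: INC y by 15): z unchanged
  event 4 (t=29: INC z by 7): z (absent) -> 7
  event 5 (t=35: INC z by 8): z 7 -> 15
  event 6 (t=38: INC z by 11): z 15 -> 26
  event 7 (t=45: INC z by 7): z 26 -> 33
Final: z = 33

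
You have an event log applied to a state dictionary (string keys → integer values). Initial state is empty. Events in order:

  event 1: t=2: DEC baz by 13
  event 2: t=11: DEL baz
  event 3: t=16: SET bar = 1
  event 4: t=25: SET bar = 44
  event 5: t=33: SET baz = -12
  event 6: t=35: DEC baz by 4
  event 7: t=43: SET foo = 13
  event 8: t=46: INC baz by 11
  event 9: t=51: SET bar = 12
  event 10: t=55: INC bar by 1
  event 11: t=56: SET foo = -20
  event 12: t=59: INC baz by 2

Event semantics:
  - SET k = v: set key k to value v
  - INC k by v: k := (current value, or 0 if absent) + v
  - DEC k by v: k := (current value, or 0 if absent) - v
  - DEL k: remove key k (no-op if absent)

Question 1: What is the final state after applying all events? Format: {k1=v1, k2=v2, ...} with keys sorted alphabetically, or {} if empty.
Answer: {bar=13, baz=-3, foo=-20}

Derivation:
  after event 1 (t=2: DEC baz by 13): {baz=-13}
  after event 2 (t=11: DEL baz): {}
  after event 3 (t=16: SET bar = 1): {bar=1}
  after event 4 (t=25: SET bar = 44): {bar=44}
  after event 5 (t=33: SET baz = -12): {bar=44, baz=-12}
  after event 6 (t=35: DEC baz by 4): {bar=44, baz=-16}
  after event 7 (t=43: SET foo = 13): {bar=44, baz=-16, foo=13}
  after event 8 (t=46: INC baz by 11): {bar=44, baz=-5, foo=13}
  after event 9 (t=51: SET bar = 12): {bar=12, baz=-5, foo=13}
  after event 10 (t=55: INC bar by 1): {bar=13, baz=-5, foo=13}
  after event 11 (t=56: SET foo = -20): {bar=13, baz=-5, foo=-20}
  after event 12 (t=59: INC baz by 2): {bar=13, baz=-3, foo=-20}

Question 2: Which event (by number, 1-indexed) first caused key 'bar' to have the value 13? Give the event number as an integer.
Looking for first event where bar becomes 13:
  event 3: bar = 1
  event 4: bar = 44
  event 5: bar = 44
  event 6: bar = 44
  event 7: bar = 44
  event 8: bar = 44
  event 9: bar = 12
  event 10: bar 12 -> 13  <-- first match

Answer: 10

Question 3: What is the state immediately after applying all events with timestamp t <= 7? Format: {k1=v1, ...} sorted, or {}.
Answer: {baz=-13}

Derivation:
Apply events with t <= 7 (1 events):
  after event 1 (t=2: DEC baz by 13): {baz=-13}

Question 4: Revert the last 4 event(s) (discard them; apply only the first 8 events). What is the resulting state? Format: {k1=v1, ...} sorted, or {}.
Keep first 8 events (discard last 4):
  after event 1 (t=2: DEC baz by 13): {baz=-13}
  after event 2 (t=11: DEL baz): {}
  after event 3 (t=16: SET bar = 1): {bar=1}
  after event 4 (t=25: SET bar = 44): {bar=44}
  after event 5 (t=33: SET baz = -12): {bar=44, baz=-12}
  after event 6 (t=35: DEC baz by 4): {bar=44, baz=-16}
  after event 7 (t=43: SET foo = 13): {bar=44, baz=-16, foo=13}
  after event 8 (t=46: INC baz by 11): {bar=44, baz=-5, foo=13}

Answer: {bar=44, baz=-5, foo=13}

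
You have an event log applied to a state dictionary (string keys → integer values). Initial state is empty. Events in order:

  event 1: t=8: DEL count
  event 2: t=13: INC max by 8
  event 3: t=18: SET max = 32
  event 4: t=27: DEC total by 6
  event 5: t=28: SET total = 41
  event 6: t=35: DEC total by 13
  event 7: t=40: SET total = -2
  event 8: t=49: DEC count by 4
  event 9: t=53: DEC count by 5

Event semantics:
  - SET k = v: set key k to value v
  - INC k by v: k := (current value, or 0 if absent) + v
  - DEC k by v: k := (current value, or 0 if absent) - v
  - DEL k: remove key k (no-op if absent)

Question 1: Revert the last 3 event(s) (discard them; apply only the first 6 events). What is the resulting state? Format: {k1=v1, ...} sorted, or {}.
Answer: {max=32, total=28}

Derivation:
Keep first 6 events (discard last 3):
  after event 1 (t=8: DEL count): {}
  after event 2 (t=13: INC max by 8): {max=8}
  after event 3 (t=18: SET max = 32): {max=32}
  after event 4 (t=27: DEC total by 6): {max=32, total=-6}
  after event 5 (t=28: SET total = 41): {max=32, total=41}
  after event 6 (t=35: DEC total by 13): {max=32, total=28}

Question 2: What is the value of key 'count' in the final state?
Track key 'count' through all 9 events:
  event 1 (t=8: DEL count): count (absent) -> (absent)
  event 2 (t=13: INC max by 8): count unchanged
  event 3 (t=18: SET max = 32): count unchanged
  event 4 (t=27: DEC total by 6): count unchanged
  event 5 (t=28: SET total = 41): count unchanged
  event 6 (t=35: DEC total by 13): count unchanged
  event 7 (t=40: SET total = -2): count unchanged
  event 8 (t=49: DEC count by 4): count (absent) -> -4
  event 9 (t=53: DEC count by 5): count -4 -> -9
Final: count = -9

Answer: -9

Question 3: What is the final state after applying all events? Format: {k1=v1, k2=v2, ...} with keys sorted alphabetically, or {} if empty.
Answer: {count=-9, max=32, total=-2}

Derivation:
  after event 1 (t=8: DEL count): {}
  after event 2 (t=13: INC max by 8): {max=8}
  after event 3 (t=18: SET max = 32): {max=32}
  after event 4 (t=27: DEC total by 6): {max=32, total=-6}
  after event 5 (t=28: SET total = 41): {max=32, total=41}
  after event 6 (t=35: DEC total by 13): {max=32, total=28}
  after event 7 (t=40: SET total = -2): {max=32, total=-2}
  after event 8 (t=49: DEC count by 4): {count=-4, max=32, total=-2}
  after event 9 (t=53: DEC count by 5): {count=-9, max=32, total=-2}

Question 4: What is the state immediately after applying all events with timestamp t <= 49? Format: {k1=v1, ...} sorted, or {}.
Answer: {count=-4, max=32, total=-2}

Derivation:
Apply events with t <= 49 (8 events):
  after event 1 (t=8: DEL count): {}
  after event 2 (t=13: INC max by 8): {max=8}
  after event 3 (t=18: SET max = 32): {max=32}
  after event 4 (t=27: DEC total by 6): {max=32, total=-6}
  after event 5 (t=28: SET total = 41): {max=32, total=41}
  after event 6 (t=35: DEC total by 13): {max=32, total=28}
  after event 7 (t=40: SET total = -2): {max=32, total=-2}
  after event 8 (t=49: DEC count by 4): {count=-4, max=32, total=-2}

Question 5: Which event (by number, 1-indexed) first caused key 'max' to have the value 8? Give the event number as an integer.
Looking for first event where max becomes 8:
  event 2: max (absent) -> 8  <-- first match

Answer: 2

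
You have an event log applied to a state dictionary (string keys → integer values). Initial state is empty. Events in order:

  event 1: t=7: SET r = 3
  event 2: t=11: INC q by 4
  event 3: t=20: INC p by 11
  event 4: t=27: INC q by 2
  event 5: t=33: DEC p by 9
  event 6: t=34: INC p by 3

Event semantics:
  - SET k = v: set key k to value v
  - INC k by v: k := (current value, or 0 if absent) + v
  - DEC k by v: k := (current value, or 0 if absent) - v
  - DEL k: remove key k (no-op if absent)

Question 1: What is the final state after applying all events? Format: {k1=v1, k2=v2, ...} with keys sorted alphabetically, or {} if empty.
  after event 1 (t=7: SET r = 3): {r=3}
  after event 2 (t=11: INC q by 4): {q=4, r=3}
  after event 3 (t=20: INC p by 11): {p=11, q=4, r=3}
  after event 4 (t=27: INC q by 2): {p=11, q=6, r=3}
  after event 5 (t=33: DEC p by 9): {p=2, q=6, r=3}
  after event 6 (t=34: INC p by 3): {p=5, q=6, r=3}

Answer: {p=5, q=6, r=3}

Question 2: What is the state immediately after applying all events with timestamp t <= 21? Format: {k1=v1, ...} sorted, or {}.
Apply events with t <= 21 (3 events):
  after event 1 (t=7: SET r = 3): {r=3}
  after event 2 (t=11: INC q by 4): {q=4, r=3}
  after event 3 (t=20: INC p by 11): {p=11, q=4, r=3}

Answer: {p=11, q=4, r=3}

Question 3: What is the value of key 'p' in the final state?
Answer: 5

Derivation:
Track key 'p' through all 6 events:
  event 1 (t=7: SET r = 3): p unchanged
  event 2 (t=11: INC q by 4): p unchanged
  event 3 (t=20: INC p by 11): p (absent) -> 11
  event 4 (t=27: INC q by 2): p unchanged
  event 5 (t=33: DEC p by 9): p 11 -> 2
  event 6 (t=34: INC p by 3): p 2 -> 5
Final: p = 5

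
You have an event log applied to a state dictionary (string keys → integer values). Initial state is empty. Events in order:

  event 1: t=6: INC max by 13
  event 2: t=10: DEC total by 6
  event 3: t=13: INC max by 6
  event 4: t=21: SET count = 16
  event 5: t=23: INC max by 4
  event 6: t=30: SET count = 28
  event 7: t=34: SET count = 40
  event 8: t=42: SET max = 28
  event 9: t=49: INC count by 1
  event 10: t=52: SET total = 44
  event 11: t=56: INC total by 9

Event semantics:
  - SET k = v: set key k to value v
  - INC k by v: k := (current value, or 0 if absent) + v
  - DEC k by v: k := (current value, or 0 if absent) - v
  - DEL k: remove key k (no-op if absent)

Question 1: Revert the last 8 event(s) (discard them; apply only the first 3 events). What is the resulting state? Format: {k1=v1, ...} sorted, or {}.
Answer: {max=19, total=-6}

Derivation:
Keep first 3 events (discard last 8):
  after event 1 (t=6: INC max by 13): {max=13}
  after event 2 (t=10: DEC total by 6): {max=13, total=-6}
  after event 3 (t=13: INC max by 6): {max=19, total=-6}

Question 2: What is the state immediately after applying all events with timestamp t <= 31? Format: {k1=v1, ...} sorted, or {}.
Apply events with t <= 31 (6 events):
  after event 1 (t=6: INC max by 13): {max=13}
  after event 2 (t=10: DEC total by 6): {max=13, total=-6}
  after event 3 (t=13: INC max by 6): {max=19, total=-6}
  after event 4 (t=21: SET count = 16): {count=16, max=19, total=-6}
  after event 5 (t=23: INC max by 4): {count=16, max=23, total=-6}
  after event 6 (t=30: SET count = 28): {count=28, max=23, total=-6}

Answer: {count=28, max=23, total=-6}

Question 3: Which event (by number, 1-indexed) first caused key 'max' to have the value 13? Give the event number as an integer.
Looking for first event where max becomes 13:
  event 1: max (absent) -> 13  <-- first match

Answer: 1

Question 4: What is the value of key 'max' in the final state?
Track key 'max' through all 11 events:
  event 1 (t=6: INC max by 13): max (absent) -> 13
  event 2 (t=10: DEC total by 6): max unchanged
  event 3 (t=13: INC max by 6): max 13 -> 19
  event 4 (t=21: SET count = 16): max unchanged
  event 5 (t=23: INC max by 4): max 19 -> 23
  event 6 (t=30: SET count = 28): max unchanged
  event 7 (t=34: SET count = 40): max unchanged
  event 8 (t=42: SET max = 28): max 23 -> 28
  event 9 (t=49: INC count by 1): max unchanged
  event 10 (t=52: SET total = 44): max unchanged
  event 11 (t=56: INC total by 9): max unchanged
Final: max = 28

Answer: 28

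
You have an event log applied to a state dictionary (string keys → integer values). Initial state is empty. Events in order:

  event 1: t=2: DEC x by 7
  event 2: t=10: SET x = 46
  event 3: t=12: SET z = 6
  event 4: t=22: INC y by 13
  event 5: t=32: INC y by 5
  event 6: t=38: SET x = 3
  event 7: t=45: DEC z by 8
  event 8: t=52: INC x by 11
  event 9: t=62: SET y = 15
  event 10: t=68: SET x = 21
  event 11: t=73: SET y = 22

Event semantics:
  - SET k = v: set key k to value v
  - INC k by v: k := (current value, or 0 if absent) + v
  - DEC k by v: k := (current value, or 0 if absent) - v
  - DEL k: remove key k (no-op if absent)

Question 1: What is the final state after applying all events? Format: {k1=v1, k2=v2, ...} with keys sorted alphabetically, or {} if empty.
  after event 1 (t=2: DEC x by 7): {x=-7}
  after event 2 (t=10: SET x = 46): {x=46}
  after event 3 (t=12: SET z = 6): {x=46, z=6}
  after event 4 (t=22: INC y by 13): {x=46, y=13, z=6}
  after event 5 (t=32: INC y by 5): {x=46, y=18, z=6}
  after event 6 (t=38: SET x = 3): {x=3, y=18, z=6}
  after event 7 (t=45: DEC z by 8): {x=3, y=18, z=-2}
  after event 8 (t=52: INC x by 11): {x=14, y=18, z=-2}
  after event 9 (t=62: SET y = 15): {x=14, y=15, z=-2}
  after event 10 (t=68: SET x = 21): {x=21, y=15, z=-2}
  after event 11 (t=73: SET y = 22): {x=21, y=22, z=-2}

Answer: {x=21, y=22, z=-2}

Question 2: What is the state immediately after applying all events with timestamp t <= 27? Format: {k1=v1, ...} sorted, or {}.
Apply events with t <= 27 (4 events):
  after event 1 (t=2: DEC x by 7): {x=-7}
  after event 2 (t=10: SET x = 46): {x=46}
  after event 3 (t=12: SET z = 6): {x=46, z=6}
  after event 4 (t=22: INC y by 13): {x=46, y=13, z=6}

Answer: {x=46, y=13, z=6}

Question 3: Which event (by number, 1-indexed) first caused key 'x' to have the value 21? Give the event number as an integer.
Looking for first event where x becomes 21:
  event 1: x = -7
  event 2: x = 46
  event 3: x = 46
  event 4: x = 46
  event 5: x = 46
  event 6: x = 3
  event 7: x = 3
  event 8: x = 14
  event 9: x = 14
  event 10: x 14 -> 21  <-- first match

Answer: 10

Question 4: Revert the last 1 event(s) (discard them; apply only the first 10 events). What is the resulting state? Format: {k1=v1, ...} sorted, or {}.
Keep first 10 events (discard last 1):
  after event 1 (t=2: DEC x by 7): {x=-7}
  after event 2 (t=10: SET x = 46): {x=46}
  after event 3 (t=12: SET z = 6): {x=46, z=6}
  after event 4 (t=22: INC y by 13): {x=46, y=13, z=6}
  after event 5 (t=32: INC y by 5): {x=46, y=18, z=6}
  after event 6 (t=38: SET x = 3): {x=3, y=18, z=6}
  after event 7 (t=45: DEC z by 8): {x=3, y=18, z=-2}
  after event 8 (t=52: INC x by 11): {x=14, y=18, z=-2}
  after event 9 (t=62: SET y = 15): {x=14, y=15, z=-2}
  after event 10 (t=68: SET x = 21): {x=21, y=15, z=-2}

Answer: {x=21, y=15, z=-2}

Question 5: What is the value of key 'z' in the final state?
Answer: -2

Derivation:
Track key 'z' through all 11 events:
  event 1 (t=2: DEC x by 7): z unchanged
  event 2 (t=10: SET x = 46): z unchanged
  event 3 (t=12: SET z = 6): z (absent) -> 6
  event 4 (t=22: INC y by 13): z unchanged
  event 5 (t=32: INC y by 5): z unchanged
  event 6 (t=38: SET x = 3): z unchanged
  event 7 (t=45: DEC z by 8): z 6 -> -2
  event 8 (t=52: INC x by 11): z unchanged
  event 9 (t=62: SET y = 15): z unchanged
  event 10 (t=68: SET x = 21): z unchanged
  event 11 (t=73: SET y = 22): z unchanged
Final: z = -2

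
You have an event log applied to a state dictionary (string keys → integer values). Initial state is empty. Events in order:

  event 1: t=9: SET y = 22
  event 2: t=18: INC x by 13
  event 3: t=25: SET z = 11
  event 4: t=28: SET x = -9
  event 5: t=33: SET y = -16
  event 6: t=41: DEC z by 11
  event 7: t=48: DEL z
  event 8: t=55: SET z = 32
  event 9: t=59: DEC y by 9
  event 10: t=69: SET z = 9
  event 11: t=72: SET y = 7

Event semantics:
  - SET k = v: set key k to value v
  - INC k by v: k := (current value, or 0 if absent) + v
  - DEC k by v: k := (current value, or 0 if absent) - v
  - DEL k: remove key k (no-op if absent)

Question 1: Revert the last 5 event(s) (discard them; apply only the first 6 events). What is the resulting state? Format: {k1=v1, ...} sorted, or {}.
Keep first 6 events (discard last 5):
  after event 1 (t=9: SET y = 22): {y=22}
  after event 2 (t=18: INC x by 13): {x=13, y=22}
  after event 3 (t=25: SET z = 11): {x=13, y=22, z=11}
  after event 4 (t=28: SET x = -9): {x=-9, y=22, z=11}
  after event 5 (t=33: SET y = -16): {x=-9, y=-16, z=11}
  after event 6 (t=41: DEC z by 11): {x=-9, y=-16, z=0}

Answer: {x=-9, y=-16, z=0}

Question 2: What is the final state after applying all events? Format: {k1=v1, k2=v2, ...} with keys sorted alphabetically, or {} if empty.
Answer: {x=-9, y=7, z=9}

Derivation:
  after event 1 (t=9: SET y = 22): {y=22}
  after event 2 (t=18: INC x by 13): {x=13, y=22}
  after event 3 (t=25: SET z = 11): {x=13, y=22, z=11}
  after event 4 (t=28: SET x = -9): {x=-9, y=22, z=11}
  after event 5 (t=33: SET y = -16): {x=-9, y=-16, z=11}
  after event 6 (t=41: DEC z by 11): {x=-9, y=-16, z=0}
  after event 7 (t=48: DEL z): {x=-9, y=-16}
  after event 8 (t=55: SET z = 32): {x=-9, y=-16, z=32}
  after event 9 (t=59: DEC y by 9): {x=-9, y=-25, z=32}
  after event 10 (t=69: SET z = 9): {x=-9, y=-25, z=9}
  after event 11 (t=72: SET y = 7): {x=-9, y=7, z=9}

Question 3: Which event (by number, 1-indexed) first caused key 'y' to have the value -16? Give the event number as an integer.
Answer: 5

Derivation:
Looking for first event where y becomes -16:
  event 1: y = 22
  event 2: y = 22
  event 3: y = 22
  event 4: y = 22
  event 5: y 22 -> -16  <-- first match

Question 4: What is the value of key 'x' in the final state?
Answer: -9

Derivation:
Track key 'x' through all 11 events:
  event 1 (t=9: SET y = 22): x unchanged
  event 2 (t=18: INC x by 13): x (absent) -> 13
  event 3 (t=25: SET z = 11): x unchanged
  event 4 (t=28: SET x = -9): x 13 -> -9
  event 5 (t=33: SET y = -16): x unchanged
  event 6 (t=41: DEC z by 11): x unchanged
  event 7 (t=48: DEL z): x unchanged
  event 8 (t=55: SET z = 32): x unchanged
  event 9 (t=59: DEC y by 9): x unchanged
  event 10 (t=69: SET z = 9): x unchanged
  event 11 (t=72: SET y = 7): x unchanged
Final: x = -9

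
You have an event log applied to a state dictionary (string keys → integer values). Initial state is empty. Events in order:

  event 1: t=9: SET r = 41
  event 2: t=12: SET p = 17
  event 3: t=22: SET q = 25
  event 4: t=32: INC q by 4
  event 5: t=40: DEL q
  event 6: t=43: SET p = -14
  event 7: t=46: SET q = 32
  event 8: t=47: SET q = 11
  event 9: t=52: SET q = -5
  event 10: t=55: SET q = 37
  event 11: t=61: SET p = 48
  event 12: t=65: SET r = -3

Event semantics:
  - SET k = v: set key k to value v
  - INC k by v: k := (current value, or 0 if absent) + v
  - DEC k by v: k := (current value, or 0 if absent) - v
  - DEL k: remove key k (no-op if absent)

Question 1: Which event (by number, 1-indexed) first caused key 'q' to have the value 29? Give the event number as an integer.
Answer: 4

Derivation:
Looking for first event where q becomes 29:
  event 3: q = 25
  event 4: q 25 -> 29  <-- first match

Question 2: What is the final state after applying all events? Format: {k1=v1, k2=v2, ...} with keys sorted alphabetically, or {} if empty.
Answer: {p=48, q=37, r=-3}

Derivation:
  after event 1 (t=9: SET r = 41): {r=41}
  after event 2 (t=12: SET p = 17): {p=17, r=41}
  after event 3 (t=22: SET q = 25): {p=17, q=25, r=41}
  after event 4 (t=32: INC q by 4): {p=17, q=29, r=41}
  after event 5 (t=40: DEL q): {p=17, r=41}
  after event 6 (t=43: SET p = -14): {p=-14, r=41}
  after event 7 (t=46: SET q = 32): {p=-14, q=32, r=41}
  after event 8 (t=47: SET q = 11): {p=-14, q=11, r=41}
  after event 9 (t=52: SET q = -5): {p=-14, q=-5, r=41}
  after event 10 (t=55: SET q = 37): {p=-14, q=37, r=41}
  after event 11 (t=61: SET p = 48): {p=48, q=37, r=41}
  after event 12 (t=65: SET r = -3): {p=48, q=37, r=-3}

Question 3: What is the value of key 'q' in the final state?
Track key 'q' through all 12 events:
  event 1 (t=9: SET r = 41): q unchanged
  event 2 (t=12: SET p = 17): q unchanged
  event 3 (t=22: SET q = 25): q (absent) -> 25
  event 4 (t=32: INC q by 4): q 25 -> 29
  event 5 (t=40: DEL q): q 29 -> (absent)
  event 6 (t=43: SET p = -14): q unchanged
  event 7 (t=46: SET q = 32): q (absent) -> 32
  event 8 (t=47: SET q = 11): q 32 -> 11
  event 9 (t=52: SET q = -5): q 11 -> -5
  event 10 (t=55: SET q = 37): q -5 -> 37
  event 11 (t=61: SET p = 48): q unchanged
  event 12 (t=65: SET r = -3): q unchanged
Final: q = 37

Answer: 37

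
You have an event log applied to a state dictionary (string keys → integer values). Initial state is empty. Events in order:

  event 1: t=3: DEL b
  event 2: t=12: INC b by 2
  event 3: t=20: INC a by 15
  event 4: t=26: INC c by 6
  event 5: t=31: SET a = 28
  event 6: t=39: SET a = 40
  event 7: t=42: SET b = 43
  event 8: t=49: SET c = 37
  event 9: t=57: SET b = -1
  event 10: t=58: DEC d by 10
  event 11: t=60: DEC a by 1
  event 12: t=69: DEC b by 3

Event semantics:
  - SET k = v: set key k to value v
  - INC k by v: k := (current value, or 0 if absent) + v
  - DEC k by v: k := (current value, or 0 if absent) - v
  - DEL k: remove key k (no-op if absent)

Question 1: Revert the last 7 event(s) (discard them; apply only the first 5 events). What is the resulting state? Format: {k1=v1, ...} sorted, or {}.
Keep first 5 events (discard last 7):
  after event 1 (t=3: DEL b): {}
  after event 2 (t=12: INC b by 2): {b=2}
  after event 3 (t=20: INC a by 15): {a=15, b=2}
  after event 4 (t=26: INC c by 6): {a=15, b=2, c=6}
  after event 5 (t=31: SET a = 28): {a=28, b=2, c=6}

Answer: {a=28, b=2, c=6}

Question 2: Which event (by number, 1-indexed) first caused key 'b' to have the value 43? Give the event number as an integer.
Looking for first event where b becomes 43:
  event 2: b = 2
  event 3: b = 2
  event 4: b = 2
  event 5: b = 2
  event 6: b = 2
  event 7: b 2 -> 43  <-- first match

Answer: 7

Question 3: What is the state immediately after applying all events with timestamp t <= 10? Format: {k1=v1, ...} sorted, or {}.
Answer: {}

Derivation:
Apply events with t <= 10 (1 events):
  after event 1 (t=3: DEL b): {}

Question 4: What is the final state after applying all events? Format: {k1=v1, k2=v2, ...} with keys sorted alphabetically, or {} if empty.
  after event 1 (t=3: DEL b): {}
  after event 2 (t=12: INC b by 2): {b=2}
  after event 3 (t=20: INC a by 15): {a=15, b=2}
  after event 4 (t=26: INC c by 6): {a=15, b=2, c=6}
  after event 5 (t=31: SET a = 28): {a=28, b=2, c=6}
  after event 6 (t=39: SET a = 40): {a=40, b=2, c=6}
  after event 7 (t=42: SET b = 43): {a=40, b=43, c=6}
  after event 8 (t=49: SET c = 37): {a=40, b=43, c=37}
  after event 9 (t=57: SET b = -1): {a=40, b=-1, c=37}
  after event 10 (t=58: DEC d by 10): {a=40, b=-1, c=37, d=-10}
  after event 11 (t=60: DEC a by 1): {a=39, b=-1, c=37, d=-10}
  after event 12 (t=69: DEC b by 3): {a=39, b=-4, c=37, d=-10}

Answer: {a=39, b=-4, c=37, d=-10}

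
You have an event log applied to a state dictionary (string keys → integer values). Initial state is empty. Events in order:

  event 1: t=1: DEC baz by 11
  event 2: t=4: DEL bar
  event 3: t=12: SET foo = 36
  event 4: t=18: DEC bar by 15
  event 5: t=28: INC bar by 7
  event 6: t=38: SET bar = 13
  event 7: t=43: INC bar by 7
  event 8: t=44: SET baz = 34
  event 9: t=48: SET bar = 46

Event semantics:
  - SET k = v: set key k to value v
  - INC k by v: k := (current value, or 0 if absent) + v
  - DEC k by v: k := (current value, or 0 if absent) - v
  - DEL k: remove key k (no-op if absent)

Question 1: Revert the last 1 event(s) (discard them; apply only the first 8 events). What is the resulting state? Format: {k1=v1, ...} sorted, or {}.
Keep first 8 events (discard last 1):
  after event 1 (t=1: DEC baz by 11): {baz=-11}
  after event 2 (t=4: DEL bar): {baz=-11}
  after event 3 (t=12: SET foo = 36): {baz=-11, foo=36}
  after event 4 (t=18: DEC bar by 15): {bar=-15, baz=-11, foo=36}
  after event 5 (t=28: INC bar by 7): {bar=-8, baz=-11, foo=36}
  after event 6 (t=38: SET bar = 13): {bar=13, baz=-11, foo=36}
  after event 7 (t=43: INC bar by 7): {bar=20, baz=-11, foo=36}
  after event 8 (t=44: SET baz = 34): {bar=20, baz=34, foo=36}

Answer: {bar=20, baz=34, foo=36}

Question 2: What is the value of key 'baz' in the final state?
Answer: 34

Derivation:
Track key 'baz' through all 9 events:
  event 1 (t=1: DEC baz by 11): baz (absent) -> -11
  event 2 (t=4: DEL bar): baz unchanged
  event 3 (t=12: SET foo = 36): baz unchanged
  event 4 (t=18: DEC bar by 15): baz unchanged
  event 5 (t=28: INC bar by 7): baz unchanged
  event 6 (t=38: SET bar = 13): baz unchanged
  event 7 (t=43: INC bar by 7): baz unchanged
  event 8 (t=44: SET baz = 34): baz -11 -> 34
  event 9 (t=48: SET bar = 46): baz unchanged
Final: baz = 34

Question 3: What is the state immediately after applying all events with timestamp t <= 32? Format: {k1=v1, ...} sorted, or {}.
Answer: {bar=-8, baz=-11, foo=36}

Derivation:
Apply events with t <= 32 (5 events):
  after event 1 (t=1: DEC baz by 11): {baz=-11}
  after event 2 (t=4: DEL bar): {baz=-11}
  after event 3 (t=12: SET foo = 36): {baz=-11, foo=36}
  after event 4 (t=18: DEC bar by 15): {bar=-15, baz=-11, foo=36}
  after event 5 (t=28: INC bar by 7): {bar=-8, baz=-11, foo=36}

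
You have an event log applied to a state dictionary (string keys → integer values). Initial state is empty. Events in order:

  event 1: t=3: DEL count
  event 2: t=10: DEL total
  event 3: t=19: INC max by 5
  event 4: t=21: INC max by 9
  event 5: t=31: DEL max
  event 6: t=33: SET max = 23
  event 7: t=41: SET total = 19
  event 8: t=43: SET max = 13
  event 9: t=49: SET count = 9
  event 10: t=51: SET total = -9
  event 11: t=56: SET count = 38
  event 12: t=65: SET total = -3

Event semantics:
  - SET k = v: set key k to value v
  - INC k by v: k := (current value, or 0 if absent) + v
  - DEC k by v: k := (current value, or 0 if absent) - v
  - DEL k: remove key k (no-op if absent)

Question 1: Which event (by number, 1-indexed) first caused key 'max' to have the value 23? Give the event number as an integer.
Answer: 6

Derivation:
Looking for first event where max becomes 23:
  event 3: max = 5
  event 4: max = 14
  event 5: max = (absent)
  event 6: max (absent) -> 23  <-- first match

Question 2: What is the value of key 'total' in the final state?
Answer: -3

Derivation:
Track key 'total' through all 12 events:
  event 1 (t=3: DEL count): total unchanged
  event 2 (t=10: DEL total): total (absent) -> (absent)
  event 3 (t=19: INC max by 5): total unchanged
  event 4 (t=21: INC max by 9): total unchanged
  event 5 (t=31: DEL max): total unchanged
  event 6 (t=33: SET max = 23): total unchanged
  event 7 (t=41: SET total = 19): total (absent) -> 19
  event 8 (t=43: SET max = 13): total unchanged
  event 9 (t=49: SET count = 9): total unchanged
  event 10 (t=51: SET total = -9): total 19 -> -9
  event 11 (t=56: SET count = 38): total unchanged
  event 12 (t=65: SET total = -3): total -9 -> -3
Final: total = -3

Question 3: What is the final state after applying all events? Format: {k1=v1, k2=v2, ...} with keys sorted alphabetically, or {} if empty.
  after event 1 (t=3: DEL count): {}
  after event 2 (t=10: DEL total): {}
  after event 3 (t=19: INC max by 5): {max=5}
  after event 4 (t=21: INC max by 9): {max=14}
  after event 5 (t=31: DEL max): {}
  after event 6 (t=33: SET max = 23): {max=23}
  after event 7 (t=41: SET total = 19): {max=23, total=19}
  after event 8 (t=43: SET max = 13): {max=13, total=19}
  after event 9 (t=49: SET count = 9): {count=9, max=13, total=19}
  after event 10 (t=51: SET total = -9): {count=9, max=13, total=-9}
  after event 11 (t=56: SET count = 38): {count=38, max=13, total=-9}
  after event 12 (t=65: SET total = -3): {count=38, max=13, total=-3}

Answer: {count=38, max=13, total=-3}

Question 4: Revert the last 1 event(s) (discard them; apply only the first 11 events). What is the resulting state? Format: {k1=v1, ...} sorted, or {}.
Answer: {count=38, max=13, total=-9}

Derivation:
Keep first 11 events (discard last 1):
  after event 1 (t=3: DEL count): {}
  after event 2 (t=10: DEL total): {}
  after event 3 (t=19: INC max by 5): {max=5}
  after event 4 (t=21: INC max by 9): {max=14}
  after event 5 (t=31: DEL max): {}
  after event 6 (t=33: SET max = 23): {max=23}
  after event 7 (t=41: SET total = 19): {max=23, total=19}
  after event 8 (t=43: SET max = 13): {max=13, total=19}
  after event 9 (t=49: SET count = 9): {count=9, max=13, total=19}
  after event 10 (t=51: SET total = -9): {count=9, max=13, total=-9}
  after event 11 (t=56: SET count = 38): {count=38, max=13, total=-9}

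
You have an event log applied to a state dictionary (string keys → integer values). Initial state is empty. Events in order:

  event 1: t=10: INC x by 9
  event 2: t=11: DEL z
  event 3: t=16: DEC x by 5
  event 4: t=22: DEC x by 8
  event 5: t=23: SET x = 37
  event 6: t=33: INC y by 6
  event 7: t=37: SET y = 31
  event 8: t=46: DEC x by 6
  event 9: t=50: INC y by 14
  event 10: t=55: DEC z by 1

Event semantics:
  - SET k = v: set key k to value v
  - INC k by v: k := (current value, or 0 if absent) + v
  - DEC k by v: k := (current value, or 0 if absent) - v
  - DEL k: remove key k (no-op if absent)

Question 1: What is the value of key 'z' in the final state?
Track key 'z' through all 10 events:
  event 1 (t=10: INC x by 9): z unchanged
  event 2 (t=11: DEL z): z (absent) -> (absent)
  event 3 (t=16: DEC x by 5): z unchanged
  event 4 (t=22: DEC x by 8): z unchanged
  event 5 (t=23: SET x = 37): z unchanged
  event 6 (t=33: INC y by 6): z unchanged
  event 7 (t=37: SET y = 31): z unchanged
  event 8 (t=46: DEC x by 6): z unchanged
  event 9 (t=50: INC y by 14): z unchanged
  event 10 (t=55: DEC z by 1): z (absent) -> -1
Final: z = -1

Answer: -1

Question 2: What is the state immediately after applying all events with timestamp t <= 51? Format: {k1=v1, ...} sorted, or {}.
Apply events with t <= 51 (9 events):
  after event 1 (t=10: INC x by 9): {x=9}
  after event 2 (t=11: DEL z): {x=9}
  after event 3 (t=16: DEC x by 5): {x=4}
  after event 4 (t=22: DEC x by 8): {x=-4}
  after event 5 (t=23: SET x = 37): {x=37}
  after event 6 (t=33: INC y by 6): {x=37, y=6}
  after event 7 (t=37: SET y = 31): {x=37, y=31}
  after event 8 (t=46: DEC x by 6): {x=31, y=31}
  after event 9 (t=50: INC y by 14): {x=31, y=45}

Answer: {x=31, y=45}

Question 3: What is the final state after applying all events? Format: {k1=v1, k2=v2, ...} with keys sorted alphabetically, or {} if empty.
  after event 1 (t=10: INC x by 9): {x=9}
  after event 2 (t=11: DEL z): {x=9}
  after event 3 (t=16: DEC x by 5): {x=4}
  after event 4 (t=22: DEC x by 8): {x=-4}
  after event 5 (t=23: SET x = 37): {x=37}
  after event 6 (t=33: INC y by 6): {x=37, y=6}
  after event 7 (t=37: SET y = 31): {x=37, y=31}
  after event 8 (t=46: DEC x by 6): {x=31, y=31}
  after event 9 (t=50: INC y by 14): {x=31, y=45}
  after event 10 (t=55: DEC z by 1): {x=31, y=45, z=-1}

Answer: {x=31, y=45, z=-1}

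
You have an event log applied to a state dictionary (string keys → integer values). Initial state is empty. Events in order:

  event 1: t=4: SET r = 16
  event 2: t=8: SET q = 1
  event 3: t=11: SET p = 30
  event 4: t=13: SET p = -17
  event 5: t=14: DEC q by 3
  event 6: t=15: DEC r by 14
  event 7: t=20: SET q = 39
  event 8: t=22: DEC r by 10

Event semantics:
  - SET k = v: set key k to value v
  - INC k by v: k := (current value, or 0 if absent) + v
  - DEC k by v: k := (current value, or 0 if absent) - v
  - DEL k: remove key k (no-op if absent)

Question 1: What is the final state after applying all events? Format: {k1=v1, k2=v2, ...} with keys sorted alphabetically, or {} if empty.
  after event 1 (t=4: SET r = 16): {r=16}
  after event 2 (t=8: SET q = 1): {q=1, r=16}
  after event 3 (t=11: SET p = 30): {p=30, q=1, r=16}
  after event 4 (t=13: SET p = -17): {p=-17, q=1, r=16}
  after event 5 (t=14: DEC q by 3): {p=-17, q=-2, r=16}
  after event 6 (t=15: DEC r by 14): {p=-17, q=-2, r=2}
  after event 7 (t=20: SET q = 39): {p=-17, q=39, r=2}
  after event 8 (t=22: DEC r by 10): {p=-17, q=39, r=-8}

Answer: {p=-17, q=39, r=-8}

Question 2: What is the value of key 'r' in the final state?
Track key 'r' through all 8 events:
  event 1 (t=4: SET r = 16): r (absent) -> 16
  event 2 (t=8: SET q = 1): r unchanged
  event 3 (t=11: SET p = 30): r unchanged
  event 4 (t=13: SET p = -17): r unchanged
  event 5 (t=14: DEC q by 3): r unchanged
  event 6 (t=15: DEC r by 14): r 16 -> 2
  event 7 (t=20: SET q = 39): r unchanged
  event 8 (t=22: DEC r by 10): r 2 -> -8
Final: r = -8

Answer: -8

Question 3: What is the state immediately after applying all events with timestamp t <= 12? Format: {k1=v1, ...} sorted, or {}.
Apply events with t <= 12 (3 events):
  after event 1 (t=4: SET r = 16): {r=16}
  after event 2 (t=8: SET q = 1): {q=1, r=16}
  after event 3 (t=11: SET p = 30): {p=30, q=1, r=16}

Answer: {p=30, q=1, r=16}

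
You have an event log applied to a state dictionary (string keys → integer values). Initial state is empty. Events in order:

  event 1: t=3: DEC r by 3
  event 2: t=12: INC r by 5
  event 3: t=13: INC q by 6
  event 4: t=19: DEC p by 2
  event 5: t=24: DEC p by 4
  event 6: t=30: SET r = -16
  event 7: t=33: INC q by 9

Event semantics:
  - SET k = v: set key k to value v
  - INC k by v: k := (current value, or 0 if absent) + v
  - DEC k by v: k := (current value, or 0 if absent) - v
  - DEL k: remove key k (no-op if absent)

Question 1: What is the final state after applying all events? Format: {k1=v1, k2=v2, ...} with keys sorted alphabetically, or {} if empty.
  after event 1 (t=3: DEC r by 3): {r=-3}
  after event 2 (t=12: INC r by 5): {r=2}
  after event 3 (t=13: INC q by 6): {q=6, r=2}
  after event 4 (t=19: DEC p by 2): {p=-2, q=6, r=2}
  after event 5 (t=24: DEC p by 4): {p=-6, q=6, r=2}
  after event 6 (t=30: SET r = -16): {p=-6, q=6, r=-16}
  after event 7 (t=33: INC q by 9): {p=-6, q=15, r=-16}

Answer: {p=-6, q=15, r=-16}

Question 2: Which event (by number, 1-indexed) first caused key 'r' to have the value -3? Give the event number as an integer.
Answer: 1

Derivation:
Looking for first event where r becomes -3:
  event 1: r (absent) -> -3  <-- first match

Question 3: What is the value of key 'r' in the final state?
Answer: -16

Derivation:
Track key 'r' through all 7 events:
  event 1 (t=3: DEC r by 3): r (absent) -> -3
  event 2 (t=12: INC r by 5): r -3 -> 2
  event 3 (t=13: INC q by 6): r unchanged
  event 4 (t=19: DEC p by 2): r unchanged
  event 5 (t=24: DEC p by 4): r unchanged
  event 6 (t=30: SET r = -16): r 2 -> -16
  event 7 (t=33: INC q by 9): r unchanged
Final: r = -16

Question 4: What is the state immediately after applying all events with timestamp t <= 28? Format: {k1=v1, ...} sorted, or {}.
Apply events with t <= 28 (5 events):
  after event 1 (t=3: DEC r by 3): {r=-3}
  after event 2 (t=12: INC r by 5): {r=2}
  after event 3 (t=13: INC q by 6): {q=6, r=2}
  after event 4 (t=19: DEC p by 2): {p=-2, q=6, r=2}
  after event 5 (t=24: DEC p by 4): {p=-6, q=6, r=2}

Answer: {p=-6, q=6, r=2}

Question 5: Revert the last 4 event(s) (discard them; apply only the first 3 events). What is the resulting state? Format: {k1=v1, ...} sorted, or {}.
Answer: {q=6, r=2}

Derivation:
Keep first 3 events (discard last 4):
  after event 1 (t=3: DEC r by 3): {r=-3}
  after event 2 (t=12: INC r by 5): {r=2}
  after event 3 (t=13: INC q by 6): {q=6, r=2}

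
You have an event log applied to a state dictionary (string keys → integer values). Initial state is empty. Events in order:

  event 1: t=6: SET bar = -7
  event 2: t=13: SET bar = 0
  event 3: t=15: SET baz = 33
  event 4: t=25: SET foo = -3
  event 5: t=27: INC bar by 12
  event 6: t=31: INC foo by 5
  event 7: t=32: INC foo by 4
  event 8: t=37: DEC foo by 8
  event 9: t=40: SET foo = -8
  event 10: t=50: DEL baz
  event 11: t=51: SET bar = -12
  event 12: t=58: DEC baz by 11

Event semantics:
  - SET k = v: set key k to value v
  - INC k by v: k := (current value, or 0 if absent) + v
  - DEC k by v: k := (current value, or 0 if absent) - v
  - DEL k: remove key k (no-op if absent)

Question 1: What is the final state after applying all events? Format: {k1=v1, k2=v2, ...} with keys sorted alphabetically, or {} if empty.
Answer: {bar=-12, baz=-11, foo=-8}

Derivation:
  after event 1 (t=6: SET bar = -7): {bar=-7}
  after event 2 (t=13: SET bar = 0): {bar=0}
  after event 3 (t=15: SET baz = 33): {bar=0, baz=33}
  after event 4 (t=25: SET foo = -3): {bar=0, baz=33, foo=-3}
  after event 5 (t=27: INC bar by 12): {bar=12, baz=33, foo=-3}
  after event 6 (t=31: INC foo by 5): {bar=12, baz=33, foo=2}
  after event 7 (t=32: INC foo by 4): {bar=12, baz=33, foo=6}
  after event 8 (t=37: DEC foo by 8): {bar=12, baz=33, foo=-2}
  after event 9 (t=40: SET foo = -8): {bar=12, baz=33, foo=-8}
  after event 10 (t=50: DEL baz): {bar=12, foo=-8}
  after event 11 (t=51: SET bar = -12): {bar=-12, foo=-8}
  after event 12 (t=58: DEC baz by 11): {bar=-12, baz=-11, foo=-8}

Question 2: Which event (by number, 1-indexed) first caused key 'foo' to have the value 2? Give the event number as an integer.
Answer: 6

Derivation:
Looking for first event where foo becomes 2:
  event 4: foo = -3
  event 5: foo = -3
  event 6: foo -3 -> 2  <-- first match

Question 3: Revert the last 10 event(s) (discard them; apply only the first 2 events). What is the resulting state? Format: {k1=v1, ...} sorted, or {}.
Answer: {bar=0}

Derivation:
Keep first 2 events (discard last 10):
  after event 1 (t=6: SET bar = -7): {bar=-7}
  after event 2 (t=13: SET bar = 0): {bar=0}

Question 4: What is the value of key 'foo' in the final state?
Answer: -8

Derivation:
Track key 'foo' through all 12 events:
  event 1 (t=6: SET bar = -7): foo unchanged
  event 2 (t=13: SET bar = 0): foo unchanged
  event 3 (t=15: SET baz = 33): foo unchanged
  event 4 (t=25: SET foo = -3): foo (absent) -> -3
  event 5 (t=27: INC bar by 12): foo unchanged
  event 6 (t=31: INC foo by 5): foo -3 -> 2
  event 7 (t=32: INC foo by 4): foo 2 -> 6
  event 8 (t=37: DEC foo by 8): foo 6 -> -2
  event 9 (t=40: SET foo = -8): foo -2 -> -8
  event 10 (t=50: DEL baz): foo unchanged
  event 11 (t=51: SET bar = -12): foo unchanged
  event 12 (t=58: DEC baz by 11): foo unchanged
Final: foo = -8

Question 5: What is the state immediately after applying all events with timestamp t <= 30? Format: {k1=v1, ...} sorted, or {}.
Answer: {bar=12, baz=33, foo=-3}

Derivation:
Apply events with t <= 30 (5 events):
  after event 1 (t=6: SET bar = -7): {bar=-7}
  after event 2 (t=13: SET bar = 0): {bar=0}
  after event 3 (t=15: SET baz = 33): {bar=0, baz=33}
  after event 4 (t=25: SET foo = -3): {bar=0, baz=33, foo=-3}
  after event 5 (t=27: INC bar by 12): {bar=12, baz=33, foo=-3}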